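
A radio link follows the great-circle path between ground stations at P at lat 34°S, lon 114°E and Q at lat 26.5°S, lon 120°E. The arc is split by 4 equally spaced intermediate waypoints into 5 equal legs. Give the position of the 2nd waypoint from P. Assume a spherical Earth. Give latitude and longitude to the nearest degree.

Convert each endpoint to a unit vector on the sphere (x = cos φ cos λ, y = cos φ sin λ, z = sin φ).
The central angle between the endpoints is δ = arccos(p₁·p₂) ≈ 0.159 rad (9.1°).
Interpolate at f = 2/5 with slerp weights a = sin((1−f)δ)/sin δ ≈ 0.602, b = sin(fδ)/sin δ ≈ 0.401.
p = a·p₁ + b·p₂ ≈ (-0.382, 0.767, -0.516); φ = arcsin(p_z) ≈ -31.03°, λ = atan2(p_y, p_x) ≈ 116.51°.

≈ lat 31°S, lon 117°E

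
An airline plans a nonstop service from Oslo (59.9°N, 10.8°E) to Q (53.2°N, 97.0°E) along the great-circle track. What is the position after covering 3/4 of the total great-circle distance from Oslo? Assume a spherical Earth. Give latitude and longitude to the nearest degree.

Convert each endpoint to a unit vector on the sphere (x = cos φ cos λ, y = cos φ sin λ, z = sin φ).
The central angle between the endpoints is δ = arccos(p₁·p₂) ≈ 0.778 rad (44.5°).
Interpolate at f = 3/4 with slerp weights a = sin((1−f)δ)/sin δ ≈ 0.275, b = sin(fδ)/sin δ ≈ 0.785.
p = a·p₁ + b·p₂ ≈ (0.078, 0.493, 0.867); φ = arcsin(p_z) ≈ 60.08°, λ = atan2(p_y, p_x) ≈ 80.96°.

≈ (60°N, 81°E)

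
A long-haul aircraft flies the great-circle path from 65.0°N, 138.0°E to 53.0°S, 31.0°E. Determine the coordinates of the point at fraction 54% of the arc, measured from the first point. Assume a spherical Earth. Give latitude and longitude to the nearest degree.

Convert each endpoint to a unit vector on the sphere (x = cos φ cos λ, y = cos φ sin λ, z = sin φ).
The central angle between the endpoints is δ = arccos(p₁·p₂) ≈ 2.495 rad (143.0°).
Interpolate at f = 0.54 with slerp weights a = sin((1−f)δ)/sin δ ≈ 1.514, b = sin(fδ)/sin δ ≈ 1.619.
p = a·p₁ + b·p₂ ≈ (0.360, 0.930, 0.079); φ = arcsin(p_z) ≈ 4.53°, λ = atan2(p_y, p_x) ≈ 68.85°.

≈ 5°N, 69°E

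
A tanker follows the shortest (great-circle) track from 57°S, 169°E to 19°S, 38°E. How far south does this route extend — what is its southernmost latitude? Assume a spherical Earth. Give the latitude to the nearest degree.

The great circle lies in the plane with unit normal n̂ = (p₁ × p₂)/|p₁ × p₂|.
Here n̂_z ≈ -0.389; the vertex latitude is φ_max = arccos|n̂_z| ≈ 67.1°.

≈ 67°S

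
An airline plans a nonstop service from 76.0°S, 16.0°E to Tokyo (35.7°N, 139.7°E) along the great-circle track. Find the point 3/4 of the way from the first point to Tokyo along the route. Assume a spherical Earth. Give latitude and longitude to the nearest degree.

From cos δ = sin φ₁ sin φ₂ + cos φ₁ cos φ₂ cos Δλ, the central angle is δ ≈ 2.312 rad (132.5°).
Interpolate at f = 3/4 with slerp weights a = sin((1−f)δ)/sin δ ≈ 0.741, b = sin(fδ)/sin δ ≈ 1.338.
p = a·p₁ + b·p₂ ≈ (-0.656, 0.752, 0.062); φ = arcsin(p_z) ≈ 3.55°, λ = atan2(p_y, p_x) ≈ 131.11°.

≈ 4°N, 131°E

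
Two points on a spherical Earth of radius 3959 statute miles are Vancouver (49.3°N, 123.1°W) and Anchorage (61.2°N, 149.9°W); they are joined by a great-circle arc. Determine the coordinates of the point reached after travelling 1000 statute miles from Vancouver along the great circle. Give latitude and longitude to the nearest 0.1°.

Convert each endpoint to a unit vector on the sphere (x = cos φ cos λ, y = cos φ sin λ, z = sin φ).
The central angle between the endpoints is δ = arccos(p₁·p₂) ≈ 0.334 rad (19.1°). The total great-circle distance is δ·R ≈ 0.334 × 3959 ≈ 1322 mi, so the target fraction is f = 1000/1322 ≈ 0.756.
Interpolate at f ≈ 0.756 with slerp weights a = sin((1−f)δ)/sin δ ≈ 0.248, b = sin(fδ)/sin δ ≈ 0.763.
p = a·p₁ + b·p₂ ≈ (-0.406, -0.320, 0.856); φ = arcsin(p_z) ≈ 58.88°, λ = atan2(p_y, p_x) ≈ -141.79°.

≈ 58.9°N, 141.8°W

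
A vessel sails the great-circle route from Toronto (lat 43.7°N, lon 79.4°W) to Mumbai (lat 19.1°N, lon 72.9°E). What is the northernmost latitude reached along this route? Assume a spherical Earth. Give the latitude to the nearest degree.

≈ 70°N

The great circle lies in the plane with unit normal n̂ = (p₁ × p₂)/|p₁ × p₂|.
Here n̂_z ≈ +0.343; the vertex latitude is φ_max = arccos|n̂_z| ≈ 69.9°.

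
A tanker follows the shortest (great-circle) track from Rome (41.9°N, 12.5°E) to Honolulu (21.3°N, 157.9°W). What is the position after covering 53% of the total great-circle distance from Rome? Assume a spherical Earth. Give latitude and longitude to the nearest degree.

≈ (74°N, 133°W)

Write both endpoints as unit vectors p₁, p₂ with components (cos φ cos λ, cos φ sin λ, sin φ).
The central angle between the endpoints is δ = arccos(p₁·p₂) ≈ 2.028 rad (116.2°).
Interpolate at f = 0.53 with slerp weights a = sin((1−f)δ)/sin δ ≈ 0.908, b = sin(fδ)/sin δ ≈ 0.980.
p = a·p₁ + b·p₂ ≈ (-0.186, -0.197, 0.963); φ = arcsin(p_z) ≈ 74.28°, λ = atan2(p_y, p_x) ≈ -133.31°.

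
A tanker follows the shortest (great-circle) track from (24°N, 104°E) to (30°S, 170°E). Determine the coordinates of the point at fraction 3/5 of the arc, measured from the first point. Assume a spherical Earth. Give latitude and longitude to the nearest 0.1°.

Convert each endpoint to a unit vector on the sphere (x = cos φ cos λ, y = cos φ sin λ, z = sin φ).
The central angle between the endpoints is δ = arccos(p₁·p₂) ≈ 1.452 rad (83.2°).
Interpolate at f = 3/5 with slerp weights a = sin((1−f)δ)/sin δ ≈ 0.553, b = sin(fδ)/sin δ ≈ 0.771.
p = a·p₁ + b·p₂ ≈ (-0.779, 0.606, -0.161); φ = arcsin(p_z) ≈ -9.24°, λ = atan2(p_y, p_x) ≈ 142.14°.

≈ (9.2°S, 142.1°E)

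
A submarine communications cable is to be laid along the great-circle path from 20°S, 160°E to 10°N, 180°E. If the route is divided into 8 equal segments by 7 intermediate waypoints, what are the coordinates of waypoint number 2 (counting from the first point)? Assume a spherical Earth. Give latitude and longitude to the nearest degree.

Convert each endpoint to a unit vector on the sphere (x = cos φ cos λ, y = cos φ sin λ, z = sin φ).
The central angle between the endpoints is δ = arccos(p₁·p₂) ≈ 0.626 rad (35.9°).
Interpolate at f = 2/8 with slerp weights a = sin((1−f)δ)/sin δ ≈ 0.772, b = sin(fδ)/sin δ ≈ 0.266.
p = a·p₁ + b·p₂ ≈ (-0.944, 0.248, -0.218); φ = arcsin(p_z) ≈ -12.59°, λ = atan2(p_y, p_x) ≈ 165.27°.

≈ 13°S, 165°E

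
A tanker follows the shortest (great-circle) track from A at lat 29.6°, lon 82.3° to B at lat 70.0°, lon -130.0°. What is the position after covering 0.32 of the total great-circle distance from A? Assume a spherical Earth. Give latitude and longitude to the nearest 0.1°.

≈ lat 53.8°, lon 90.0°

Write both endpoints as unit vectors p₁, p₂ with components (cos φ cos λ, cos φ sin λ, sin φ).
The central angle between the endpoints is δ = arccos(p₁·p₂) ≈ 1.356 rad (77.7°).
Interpolate at f = 0.32 with slerp weights a = sin((1−f)δ)/sin δ ≈ 0.816, b = sin(fδ)/sin δ ≈ 0.430.
p = a·p₁ + b·p₂ ≈ (0.000, 0.590, 0.807); φ = arcsin(p_z) ≈ 53.84°, λ = atan2(p_y, p_x) ≈ 89.96°.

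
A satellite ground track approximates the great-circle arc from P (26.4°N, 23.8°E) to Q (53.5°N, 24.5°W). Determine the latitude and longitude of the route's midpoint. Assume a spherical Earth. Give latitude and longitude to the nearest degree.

The haversine formula gives a central angle δ ≈ 0.779 rad (44.6°) between the endpoints.
Interpolate at f = 1/2 with slerp weights a = sin((1−f)δ)/sin δ ≈ 0.540, b = sin(fδ)/sin δ ≈ 0.540.
p = a·p₁ + b·p₂ ≈ (0.735, 0.062, 0.675); φ = arcsin(p_z) ≈ 42.43°, λ = atan2(p_y, p_x) ≈ 4.82°.

≈ (42°N, 5°E)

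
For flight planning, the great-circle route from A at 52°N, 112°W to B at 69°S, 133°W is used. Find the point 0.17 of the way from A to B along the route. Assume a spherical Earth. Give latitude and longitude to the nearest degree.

≈ 31°N, 116°W

The haversine formula gives a central angle δ ≈ 2.129 rad (122.0°) between the endpoints.
Interpolate at f = 0.17 with slerp weights a = sin((1−f)δ)/sin δ ≈ 1.156, b = sin(fδ)/sin δ ≈ 0.417.
p = a·p₁ + b·p₂ ≈ (-0.369, -0.769, 0.521); φ = arcsin(p_z) ≈ 31.43°, λ = atan2(p_y, p_x) ≈ -115.60°.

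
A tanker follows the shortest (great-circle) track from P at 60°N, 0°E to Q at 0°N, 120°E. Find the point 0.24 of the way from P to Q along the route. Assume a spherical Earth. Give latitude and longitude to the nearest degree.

The haversine formula gives a central angle δ ≈ 1.823 rad (104.5°) between the endpoints.
Interpolate at f = 0.24 with slerp weights a = sin((1−f)δ)/sin δ ≈ 1.015, b = sin(fδ)/sin δ ≈ 0.438.
p = a·p₁ + b·p₂ ≈ (0.289, 0.379, 0.879); φ = arcsin(p_z) ≈ 61.54°, λ = atan2(p_y, p_x) ≈ 52.70°.

≈ 62°N, 53°E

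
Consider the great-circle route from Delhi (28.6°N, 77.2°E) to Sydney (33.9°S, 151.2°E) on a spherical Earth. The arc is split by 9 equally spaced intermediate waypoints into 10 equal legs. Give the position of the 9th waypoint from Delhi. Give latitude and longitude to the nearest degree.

≈ (29°S, 142°E)

Write both endpoints as unit vectors p₁, p₂ with components (cos φ cos λ, cos φ sin λ, sin φ).
The central angle between the endpoints is δ = arccos(p₁·p₂) ≈ 1.637 rad (93.8°).
Interpolate at f = 9/10 with slerp weights a = sin((1−f)δ)/sin δ ≈ 0.163, b = sin(fδ)/sin δ ≈ 0.997.
p = a·p₁ + b·p₂ ≈ (-0.694, 0.539, -0.478); φ = arcsin(p_z) ≈ -28.56°, λ = atan2(p_y, p_x) ≈ 142.17°.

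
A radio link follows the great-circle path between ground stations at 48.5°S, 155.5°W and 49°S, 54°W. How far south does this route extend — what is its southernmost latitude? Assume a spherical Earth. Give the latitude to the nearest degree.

≈ 61°S

The great circle lies in the plane with unit normal n̂ = (p₁ × p₂)/|p₁ × p₂|.
Here n̂_z ≈ +0.485; the vertex latitude is φ_max = arccos|n̂_z| ≈ 61.0°.
Check via Clairaut: cos φ_max = |cos φ₁| · sin C = cos(48.5°)·sin(132.9°) ≈ 0.485, again giving ≈ 61.0°.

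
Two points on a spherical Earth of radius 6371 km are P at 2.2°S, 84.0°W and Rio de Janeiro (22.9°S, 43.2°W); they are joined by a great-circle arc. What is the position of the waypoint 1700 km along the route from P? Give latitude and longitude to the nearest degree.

≈ 10°S, 71°W

Convert each endpoint to a unit vector on the sphere (x = cos φ cos λ, y = cos φ sin λ, z = sin φ).
The central angle between the endpoints is δ = arccos(p₁·p₂) ≈ 0.779 rad (44.6°). The total great-circle distance is δ·R ≈ 0.779 × 6371 ≈ 4962 km, so the target fraction is f = 1700/4962 ≈ 0.343.
Interpolate at f ≈ 0.343 with slerp weights a = sin((1−f)δ)/sin δ ≈ 0.697, b = sin(fδ)/sin δ ≈ 0.375.
p = a·p₁ + b·p₂ ≈ (0.325, -0.930, -0.173); φ = arcsin(p_z) ≈ -9.95°, λ = atan2(p_y, p_x) ≈ -70.74°.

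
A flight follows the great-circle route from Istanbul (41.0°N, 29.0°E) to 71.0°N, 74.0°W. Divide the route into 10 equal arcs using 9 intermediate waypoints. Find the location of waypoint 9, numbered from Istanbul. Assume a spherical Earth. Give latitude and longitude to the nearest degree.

≈ 73°N, 57°W

Write both endpoints as unit vectors p₁, p₂ with components (cos φ cos λ, cos φ sin λ, sin φ).
The central angle between the endpoints is δ = arccos(p₁·p₂) ≈ 0.970 rad (55.6°).
Interpolate at f = 9/10 with slerp weights a = sin((1−f)δ)/sin δ ≈ 0.117, b = sin(fδ)/sin δ ≈ 0.929.
p = a·p₁ + b·p₂ ≈ (0.161, -0.248, 0.955); φ = arcsin(p_z) ≈ 72.82°, λ = atan2(p_y, p_x) ≈ -57.00°.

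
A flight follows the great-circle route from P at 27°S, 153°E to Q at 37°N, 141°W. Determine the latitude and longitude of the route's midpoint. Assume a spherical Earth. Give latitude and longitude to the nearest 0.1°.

Write both endpoints as unit vectors p₁, p₂ with components (cos φ cos λ, cos φ sin λ, sin φ).
The central angle between the endpoints is δ = arccos(p₁·p₂) ≈ 1.555 rad (89.1°).
Interpolate at f = 1/2 with slerp weights a = sin((1−f)δ)/sin δ ≈ 0.701, b = sin(fδ)/sin δ ≈ 0.701.
p = a·p₁ + b·p₂ ≈ (-0.992, -0.069, 0.104); φ = arcsin(p_z) ≈ 5.95°, λ = atan2(p_y, p_x) ≈ -176.03°.

≈ 6.0°N, 176.0°W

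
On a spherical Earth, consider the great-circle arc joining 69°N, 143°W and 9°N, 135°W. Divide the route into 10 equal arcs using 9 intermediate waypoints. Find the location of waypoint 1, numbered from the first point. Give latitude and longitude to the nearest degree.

≈ 63°N, 141°W

Write both endpoints as unit vectors p₁, p₂ with components (cos φ cos λ, cos φ sin λ, sin φ).
The central angle between the endpoints is δ = arccos(p₁·p₂) ≈ 1.051 rad (60.2°).
Interpolate at f = 1/10 with slerp weights a = sin((1−f)δ)/sin δ ≈ 0.934, b = sin(fδ)/sin δ ≈ 0.121.
p = a·p₁ + b·p₂ ≈ (-0.352, -0.286, 0.891); φ = arcsin(p_z) ≈ 63.04°, λ = atan2(p_y, p_x) ≈ -140.90°.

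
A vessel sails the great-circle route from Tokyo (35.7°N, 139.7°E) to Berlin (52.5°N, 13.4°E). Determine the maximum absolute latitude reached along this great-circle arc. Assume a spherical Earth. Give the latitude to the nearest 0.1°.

≈ 66.2°N

The great circle lies in the plane with unit normal n̂ = (p₁ × p₂)/|p₁ × p₂|.
Here n̂_z ≈ -0.404; the vertex latitude is φ_max = arccos|n̂_z| ≈ 66.2°.
Check via Clairaut: cos φ_max = |cos φ₁| · sin C = cos(35.7°)·sin(29.9°) ≈ 0.404, again giving ≈ 66.2°.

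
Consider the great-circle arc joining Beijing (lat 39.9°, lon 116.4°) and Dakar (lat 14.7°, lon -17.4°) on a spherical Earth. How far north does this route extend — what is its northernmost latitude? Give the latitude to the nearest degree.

The great circle lies in the plane with unit normal n̂ = (p₁ × p₂)/|p₁ × p₂|.
Here n̂_z ≈ -0.572; the vertex latitude is φ_max = arccos|n̂_z| ≈ 55.1°.
Check via Clairaut: cos φ_max = |cos φ₁| · sin C = cos(39.9°)·sin(48.2°) ≈ 0.572, again giving ≈ 55.1°.

≈ 55°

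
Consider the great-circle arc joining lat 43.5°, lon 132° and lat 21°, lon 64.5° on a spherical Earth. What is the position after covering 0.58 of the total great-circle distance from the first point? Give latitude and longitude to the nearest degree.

≈ lat 35°, lon 88°

Convert each endpoint to a unit vector on the sphere (x = cos φ cos λ, y = cos φ sin λ, z = sin φ).
The central angle between the endpoints is δ = arccos(p₁·p₂) ≈ 1.040 rad (59.6°).
Interpolate at f = 0.58 with slerp weights a = sin((1−f)δ)/sin δ ≈ 0.491, b = sin(fδ)/sin δ ≈ 0.658.
p = a·p₁ + b·p₂ ≈ (0.026, 0.819, 0.573); φ = arcsin(p_z) ≈ 34.99°, λ = atan2(p_y, p_x) ≈ 88.16°.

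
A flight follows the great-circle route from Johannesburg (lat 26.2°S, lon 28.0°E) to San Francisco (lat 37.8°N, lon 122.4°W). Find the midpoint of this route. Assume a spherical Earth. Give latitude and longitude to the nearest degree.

Convert each endpoint to a unit vector on the sphere (x = cos φ cos λ, y = cos φ sin λ, z = sin φ).
The central angle between the endpoints is δ = arccos(p₁·p₂) ≈ 2.662 rad (152.5°).
Interpolate at f = 1/2 with slerp weights a = sin((1−f)δ)/sin δ ≈ 2.104, b = sin(fδ)/sin δ ≈ 2.104.
p = a·p₁ + b·p₂ ≈ (0.776, -0.517, 0.361); φ = arcsin(p_z) ≈ 21.14°, λ = atan2(p_y, p_x) ≈ -33.69°.

≈ lat 21°N, lon 34°W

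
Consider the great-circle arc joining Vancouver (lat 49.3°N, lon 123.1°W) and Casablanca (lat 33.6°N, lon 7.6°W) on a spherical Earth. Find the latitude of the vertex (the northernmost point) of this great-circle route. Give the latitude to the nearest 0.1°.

The great circle lies in the plane with unit normal n̂ = (p₁ × p₂)/|p₁ × p₂|.
Here n̂_z ≈ +0.499; the vertex latitude is φ_max = arccos|n̂_z| ≈ 60.1°.
Check via Clairaut: cos φ_max = |cos φ₁| · sin C = cos(49.3°)·sin(49.9°) ≈ 0.499, again giving ≈ 60.1°.

≈ 60.1°N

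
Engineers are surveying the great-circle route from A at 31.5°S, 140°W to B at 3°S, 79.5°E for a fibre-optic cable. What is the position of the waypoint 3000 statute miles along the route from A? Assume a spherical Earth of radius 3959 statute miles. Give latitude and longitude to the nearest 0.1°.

Write both endpoints as unit vectors p₁, p₂ with components (cos φ cos λ, cos φ sin λ, sin φ).
The central angle between the endpoints is δ = arccos(p₁·p₂) ≈ 2.252 rad (129.0°). The total great-circle distance is δ·R ≈ 2.252 × 3959 ≈ 8915 mi, so the target fraction is f = 3000/8915 ≈ 0.336.
Interpolate at f ≈ 0.336 with slerp weights a = sin((1−f)δ)/sin δ ≈ 1.283, b = sin(fδ)/sin δ ≈ 0.885.
p = a·p₁ + b·p₂ ≈ (-0.677, 0.165, -0.717); φ = arcsin(p_z) ≈ -45.80°, λ = atan2(p_y, p_x) ≈ 166.29°.

≈ 45.8°S, 166.3°E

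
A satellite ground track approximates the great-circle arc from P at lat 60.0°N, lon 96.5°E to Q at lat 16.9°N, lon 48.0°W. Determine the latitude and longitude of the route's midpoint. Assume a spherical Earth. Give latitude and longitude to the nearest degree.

≈ lat 62°N, lon 20°W

The haversine formula gives a central angle δ ≈ 1.709 rad (97.9°) between the endpoints.
Interpolate at f = 1/2 with slerp weights a = sin((1−f)δ)/sin δ ≈ 0.761, b = sin(fδ)/sin δ ≈ 0.761.
p = a·p₁ + b·p₂ ≈ (0.444, -0.163, 0.881); φ = arcsin(p_z) ≈ 61.74°, λ = atan2(p_y, p_x) ≈ -20.16°.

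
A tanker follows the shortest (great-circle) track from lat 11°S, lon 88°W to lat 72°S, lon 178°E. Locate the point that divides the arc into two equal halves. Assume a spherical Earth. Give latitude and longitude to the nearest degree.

≈ lat 49°S, lon 106°W

Convert each endpoint to a unit vector on the sphere (x = cos φ cos λ, y = cos φ sin λ, z = sin φ).
The central angle between the endpoints is δ = arccos(p₁·p₂) ≈ 1.410 rad (80.8°).
Interpolate at f = 1/2 with slerp weights a = sin((1−f)δ)/sin δ ≈ 0.656, b = sin(fδ)/sin δ ≈ 0.656.
p = a·p₁ + b·p₂ ≈ (-0.180, -0.637, -0.750); φ = arcsin(p_z) ≈ -48.55°, λ = atan2(p_y, p_x) ≈ -105.80°.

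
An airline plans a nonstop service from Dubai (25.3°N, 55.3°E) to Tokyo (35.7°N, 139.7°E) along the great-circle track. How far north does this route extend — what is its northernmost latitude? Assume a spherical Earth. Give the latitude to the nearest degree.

The great circle lies in the plane with unit normal n̂ = (p₁ × p₂)/|p₁ × p₂|.
Here n̂_z ≈ +0.772; the vertex latitude is φ_max = arccos|n̂_z| ≈ 39.5°.
Check via Clairaut: cos φ_max = |cos φ₁| · sin C = cos(25.3°)·sin(58.6°) ≈ 0.772, again giving ≈ 39.5°.

≈ 40°N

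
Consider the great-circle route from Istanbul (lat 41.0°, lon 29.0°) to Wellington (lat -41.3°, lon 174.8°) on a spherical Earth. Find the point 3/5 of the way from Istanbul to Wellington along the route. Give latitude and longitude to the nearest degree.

The haversine formula gives a central angle δ ≈ 2.695 rad (154.4°) between the endpoints.
Interpolate at f = 3/5 with slerp weights a = sin((1−f)δ)/sin δ ≈ 2.040, b = sin(fδ)/sin δ ≈ 2.313.
p = a·p₁ + b·p₂ ≈ (-0.384, 0.904, -0.188); φ = arcsin(p_z) ≈ -10.85°, λ = atan2(p_y, p_x) ≈ 113.02°.

≈ lat -11°, lon 113°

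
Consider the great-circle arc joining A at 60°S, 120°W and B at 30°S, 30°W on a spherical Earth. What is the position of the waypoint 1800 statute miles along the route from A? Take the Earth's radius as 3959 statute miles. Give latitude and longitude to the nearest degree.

≈ 57°S, 69°W

The haversine formula gives a central angle δ ≈ 1.123 rad (64.3°) between the endpoints. The total great-circle distance is δ·R ≈ 1.123 × 3959 ≈ 4446 mi, so the target fraction is f = 1800/4446 ≈ 0.405.
Interpolate at f ≈ 0.405 with slerp weights a = sin((1−f)δ)/sin δ ≈ 0.687, b = sin(fδ)/sin δ ≈ 0.487.
p = a·p₁ + b·p₂ ≈ (0.194, -0.509, -0.839); φ = arcsin(p_z) ≈ -57.03°, λ = atan2(p_y, p_x) ≈ -69.17°.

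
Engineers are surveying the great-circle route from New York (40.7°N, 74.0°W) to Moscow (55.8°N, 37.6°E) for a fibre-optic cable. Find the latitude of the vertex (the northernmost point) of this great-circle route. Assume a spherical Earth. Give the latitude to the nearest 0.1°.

The great circle lies in the plane with unit normal n̂ = (p₁ × p₂)/|p₁ × p₂|.
Here n̂_z ≈ +0.429; the vertex latitude is φ_max = arccos|n̂_z| ≈ 64.6°.

≈ 64.6°N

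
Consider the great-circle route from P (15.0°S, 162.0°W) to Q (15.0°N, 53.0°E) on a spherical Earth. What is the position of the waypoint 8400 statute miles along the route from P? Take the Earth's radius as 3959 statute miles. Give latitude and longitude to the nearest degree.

≈ (12°N, 78°E)

Convert each endpoint to a unit vector on the sphere (x = cos φ cos λ, y = cos φ sin λ, z = sin φ).
The central angle between the endpoints is δ = arccos(p₁·p₂) ≈ 2.552 rad (146.2°). The total great-circle distance is δ·R ≈ 2.552 × 3959 ≈ 10104 mi, so the target fraction is f = 8400/10104 ≈ 0.831.
Interpolate at f ≈ 0.831 with slerp weights a = sin((1−f)δ)/sin δ ≈ 0.751, b = sin(fδ)/sin δ ≈ 1.533.
p = a·p₁ + b·p₂ ≈ (0.201, 0.958, 0.202); φ = arcsin(p_z) ≈ 11.68°, λ = atan2(p_y, p_x) ≈ 78.13°.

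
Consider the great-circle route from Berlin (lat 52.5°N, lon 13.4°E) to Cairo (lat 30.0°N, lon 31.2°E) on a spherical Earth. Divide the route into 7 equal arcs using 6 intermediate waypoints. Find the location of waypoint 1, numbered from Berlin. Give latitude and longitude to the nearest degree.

≈ lat 49°N, lon 17°E

Convert each endpoint to a unit vector on the sphere (x = cos φ cos λ, y = cos φ sin λ, z = sin φ).
The central angle between the endpoints is δ = arccos(p₁·p₂) ≈ 0.454 rad (26.0°).
Interpolate at f = 1/7 with slerp weights a = sin((1−f)δ)/sin δ ≈ 0.865, b = sin(fδ)/sin δ ≈ 0.148.
p = a·p₁ + b·p₂ ≈ (0.622, 0.188, 0.760); φ = arcsin(p_z) ≈ 49.48°, λ = atan2(p_y, p_x) ≈ 16.85°.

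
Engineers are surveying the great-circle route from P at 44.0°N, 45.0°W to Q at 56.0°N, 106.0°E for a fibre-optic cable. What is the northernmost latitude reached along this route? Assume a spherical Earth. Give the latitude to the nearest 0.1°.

The great circle lies in the plane with unit normal n̂ = (p₁ × p₂)/|p₁ × p₂|.
Here n̂_z ≈ +0.200; the vertex latitude is φ_max = arccos|n̂_z| ≈ 78.5°.

≈ 78.5°N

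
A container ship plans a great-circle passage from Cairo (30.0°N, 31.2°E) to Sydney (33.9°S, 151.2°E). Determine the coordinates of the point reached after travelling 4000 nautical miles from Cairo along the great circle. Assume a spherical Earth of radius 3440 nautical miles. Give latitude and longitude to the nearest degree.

≈ 5°S, 91°E

From cos δ = sin φ₁ sin φ₂ + cos φ₁ cos φ₂ cos Δλ, the central angle is δ ≈ 2.263 rad (129.7°). The total great-circle distance is δ·R ≈ 2.263 × 3440 ≈ 7785 nmi, so the target fraction is f = 4000/7785 ≈ 0.514.
Interpolate at f ≈ 0.514 with slerp weights a = sin((1−f)δ)/sin δ ≈ 1.158, b = sin(fδ)/sin δ ≈ 1.192.
p = a·p₁ + b·p₂ ≈ (-0.010, 0.996, -0.086); φ = arcsin(p_z) ≈ -4.94°, λ = atan2(p_y, p_x) ≈ 90.55°.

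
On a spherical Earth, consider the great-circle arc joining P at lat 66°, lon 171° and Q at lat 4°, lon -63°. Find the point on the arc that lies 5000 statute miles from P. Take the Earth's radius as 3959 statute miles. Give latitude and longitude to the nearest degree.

≈ lat 30°, lon -73°

The haversine formula gives a central angle δ ≈ 1.746 rad (100.1°) between the endpoints. The total great-circle distance is δ·R ≈ 1.746 × 3959 ≈ 6914 mi, so the target fraction is f = 5000/6914 ≈ 0.723.
Interpolate at f ≈ 0.723 with slerp weights a = sin((1−f)δ)/sin δ ≈ 0.472, b = sin(fδ)/sin δ ≈ 0.968.
p = a·p₁ + b·p₂ ≈ (0.249, -0.830, 0.499); φ = arcsin(p_z) ≈ 29.92°, λ = atan2(p_y, p_x) ≈ -73.33°.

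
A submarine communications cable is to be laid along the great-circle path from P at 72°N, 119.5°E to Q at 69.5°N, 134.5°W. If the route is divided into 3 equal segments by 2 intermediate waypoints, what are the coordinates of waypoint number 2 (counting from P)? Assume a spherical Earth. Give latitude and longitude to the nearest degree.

Write both endpoints as unit vectors p₁, p₂ with components (cos φ cos λ, cos φ sin λ, sin φ).
The central angle between the endpoints is δ = arccos(p₁·p₂) ≈ 0.534 rad (30.6°).
Interpolate at f = 2/3 with slerp weights a = sin((1−f)δ)/sin δ ≈ 0.348, b = sin(fδ)/sin δ ≈ 0.685.
p = a·p₁ + b·p₂ ≈ (-0.221, -0.077, 0.972); φ = arcsin(p_z) ≈ 76.46°, λ = atan2(p_y, p_x) ≈ -160.68°.

≈ 76°N, 161°W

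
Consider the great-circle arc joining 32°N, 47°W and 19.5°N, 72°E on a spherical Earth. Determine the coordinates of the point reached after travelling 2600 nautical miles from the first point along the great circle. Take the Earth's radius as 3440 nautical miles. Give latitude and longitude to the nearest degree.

≈ 44°N, 7°E

Convert each endpoint to a unit vector on the sphere (x = cos φ cos λ, y = cos φ sin λ, z = sin φ).
The central angle between the endpoints is δ = arccos(p₁·p₂) ≈ 1.783 rad (102.2°). The total great-circle distance is δ·R ≈ 1.783 × 3440 ≈ 6134 nmi, so the target fraction is f = 2600/6134 ≈ 0.424.
Interpolate at f ≈ 0.424 with slerp weights a = sin((1−f)δ)/sin δ ≈ 0.876, b = sin(fδ)/sin δ ≈ 0.702.
p = a·p₁ + b·p₂ ≈ (0.711, 0.086, 0.698); φ = arcsin(p_z) ≈ 44.28°, λ = atan2(p_y, p_x) ≈ 6.90°.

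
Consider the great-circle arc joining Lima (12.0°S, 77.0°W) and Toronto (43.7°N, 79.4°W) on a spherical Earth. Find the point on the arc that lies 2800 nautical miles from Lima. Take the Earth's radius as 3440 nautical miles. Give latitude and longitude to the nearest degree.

From cos δ = sin φ₁ sin φ₂ + cos φ₁ cos φ₂ cos Δλ, the central angle is δ ≈ 0.973 rad (55.7°). The total great-circle distance is δ·R ≈ 0.973 × 3440 ≈ 3347 nmi, so the target fraction is f = 2800/3347 ≈ 0.837.
Interpolate at f ≈ 0.837 with slerp weights a = sin((1−f)δ)/sin δ ≈ 0.191, b = sin(fδ)/sin δ ≈ 0.880.
p = a·p₁ + b·p₂ ≈ (0.159, -0.808, 0.568); φ = arcsin(p_z) ≈ 34.60°, λ = atan2(p_y, p_x) ≈ -78.85°.

≈ 35°N, 79°W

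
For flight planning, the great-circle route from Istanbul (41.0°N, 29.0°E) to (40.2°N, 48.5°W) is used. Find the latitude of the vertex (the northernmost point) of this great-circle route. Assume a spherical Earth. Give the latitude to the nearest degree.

The great circle lies in the plane with unit normal n̂ = (p₁ × p₂)/|p₁ × p₂|.
Here n̂_z ≈ -0.673; the vertex latitude is φ_max = arccos|n̂_z| ≈ 47.7°.
Check via Clairaut: cos φ_max = |cos φ₁| · sin C = cos(41.0°)·sin(63.1°) ≈ 0.673, again giving ≈ 47.7°.

≈ 48°N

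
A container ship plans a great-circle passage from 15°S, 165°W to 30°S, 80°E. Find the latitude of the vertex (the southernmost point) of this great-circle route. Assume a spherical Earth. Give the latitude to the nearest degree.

≈ 39°S

The great circle lies in the plane with unit normal n̂ = (p₁ × p₂)/|p₁ × p₂|.
Here n̂_z ≈ -0.778; the vertex latitude is φ_max = arccos|n̂_z| ≈ 38.9°.
Check via Clairaut: cos φ_max = |cos φ₁| · sin C = cos(15.0°)·sin(126.4°) ≈ 0.778, again giving ≈ 38.9°.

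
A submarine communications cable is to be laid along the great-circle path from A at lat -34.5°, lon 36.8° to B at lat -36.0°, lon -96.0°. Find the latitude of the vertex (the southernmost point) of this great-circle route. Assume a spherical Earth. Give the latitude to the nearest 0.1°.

The great circle lies in the plane with unit normal n̂ = (p₁ × p₂)/|p₁ × p₂|.
Here n̂_z ≈ -0.493; the vertex latitude is φ_max = arccos|n̂_z| ≈ 60.5°.

≈ -60.5°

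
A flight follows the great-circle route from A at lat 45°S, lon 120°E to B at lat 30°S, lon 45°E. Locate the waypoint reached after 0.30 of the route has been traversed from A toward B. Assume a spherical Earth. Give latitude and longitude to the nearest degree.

The haversine formula gives a central angle δ ≈ 1.033 rad (59.2°) between the endpoints.
Interpolate at f = 0.30 with slerp weights a = sin((1−f)δ)/sin δ ≈ 0.771, b = sin(fδ)/sin δ ≈ 0.355.
p = a·p₁ + b·p₂ ≈ (-0.055, 0.689, -0.722); φ = arcsin(p_z) ≈ -46.25°, λ = atan2(p_y, p_x) ≈ 94.56°.

≈ lat 46°S, lon 95°E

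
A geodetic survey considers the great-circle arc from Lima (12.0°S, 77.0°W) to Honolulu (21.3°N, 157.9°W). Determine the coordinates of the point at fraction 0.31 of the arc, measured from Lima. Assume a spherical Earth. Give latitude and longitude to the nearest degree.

The haversine formula gives a central angle δ ≈ 1.502 rad (86.1°) between the endpoints.
Interpolate at f = 0.31 with slerp weights a = sin((1−f)δ)/sin δ ≈ 0.863, b = sin(fδ)/sin δ ≈ 0.450.
p = a·p₁ + b·p₂ ≈ (-0.199, -0.980, -0.016); φ = arcsin(p_z) ≈ -0.91°, λ = atan2(p_y, p_x) ≈ -101.46°.

≈ 1°S, 101°W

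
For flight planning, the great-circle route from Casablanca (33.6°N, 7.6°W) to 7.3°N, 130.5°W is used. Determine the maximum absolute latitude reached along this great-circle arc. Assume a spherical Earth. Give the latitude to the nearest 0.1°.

≈ 41.5°N

The great circle lies in the plane with unit normal n̂ = (p₁ × p₂)/|p₁ × p₂|.
Here n̂_z ≈ -0.749; the vertex latitude is φ_max = arccos|n̂_z| ≈ 41.5°.
Check via Clairaut: cos φ_max = |cos φ₁| · sin C = cos(33.6°)·sin(64.1°) ≈ 0.749, again giving ≈ 41.5°.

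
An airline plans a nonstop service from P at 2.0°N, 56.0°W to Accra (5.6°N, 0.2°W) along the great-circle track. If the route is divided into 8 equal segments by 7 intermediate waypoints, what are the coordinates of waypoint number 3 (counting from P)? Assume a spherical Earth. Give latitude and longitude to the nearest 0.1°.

≈ 3.8°N, 35.1°W

Convert each endpoint to a unit vector on the sphere (x = cos φ cos λ, y = cos φ sin λ, z = sin φ).
The central angle between the endpoints is δ = arccos(p₁·p₂) ≈ 0.973 rad (55.8°).
Interpolate at f = 3/8 with slerp weights a = sin((1−f)δ)/sin δ ≈ 0.691, b = sin(fδ)/sin δ ≈ 0.432.
p = a·p₁ + b·p₂ ≈ (0.816, -0.574, 0.066); φ = arcsin(p_z) ≈ 3.80°, λ = atan2(p_y, p_x) ≈ -35.13°.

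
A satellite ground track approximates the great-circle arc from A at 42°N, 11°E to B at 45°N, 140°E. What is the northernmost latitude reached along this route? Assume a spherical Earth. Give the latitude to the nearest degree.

≈ 66°N

The great circle lies in the plane with unit normal n̂ = (p₁ × p₂)/|p₁ × p₂|.
Here n̂_z ≈ +0.413; the vertex latitude is φ_max = arccos|n̂_z| ≈ 65.6°.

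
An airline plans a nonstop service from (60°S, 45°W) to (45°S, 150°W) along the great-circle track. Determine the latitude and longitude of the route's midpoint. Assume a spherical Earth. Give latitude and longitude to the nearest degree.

≈ (64°S, 110°W)

From cos δ = sin φ₁ sin φ₂ + cos φ₁ cos φ₂ cos Δλ, the central angle is δ ≈ 1.023 rad (58.6°).
Interpolate at f = 1/2 with slerp weights a = sin((1−f)δ)/sin δ ≈ 0.573, b = sin(fδ)/sin δ ≈ 0.573.
p = a·p₁ + b·p₂ ≈ (-0.148, -0.405, -0.902); φ = arcsin(p_z) ≈ -64.42°, λ = atan2(p_y, p_x) ≈ -110.10°.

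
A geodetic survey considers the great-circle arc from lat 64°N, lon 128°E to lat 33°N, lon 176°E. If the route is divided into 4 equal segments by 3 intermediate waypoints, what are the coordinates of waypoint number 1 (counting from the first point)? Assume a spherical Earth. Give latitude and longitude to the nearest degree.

From cos δ = sin φ₁ sin φ₂ + cos φ₁ cos φ₂ cos Δλ, the central angle is δ ≈ 0.744 rad (42.6°).
Interpolate at f = 1/4 with slerp weights a = sin((1−f)δ)/sin δ ≈ 0.782, b = sin(fδ)/sin δ ≈ 0.273.
p = a·p₁ + b·p₂ ≈ (-0.439, 0.286, 0.851); φ = arcsin(p_z) ≈ 58.37°, λ = atan2(p_y, p_x) ≈ 146.94°.

≈ lat 58°N, lon 147°E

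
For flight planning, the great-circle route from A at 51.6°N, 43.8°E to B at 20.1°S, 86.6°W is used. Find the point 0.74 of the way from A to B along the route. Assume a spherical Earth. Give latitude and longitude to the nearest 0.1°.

≈ 7.2°N, 66.2°W

The haversine formula gives a central angle δ ≈ 2.275 rad (130.3°) between the endpoints.
Interpolate at f = 0.74 with slerp weights a = sin((1−f)δ)/sin δ ≈ 0.732, b = sin(fδ)/sin δ ≈ 1.304.
p = a·p₁ + b·p₂ ≈ (0.401, -0.908, 0.125); φ = arcsin(p_z) ≈ 7.20°, λ = atan2(p_y, p_x) ≈ -66.19°.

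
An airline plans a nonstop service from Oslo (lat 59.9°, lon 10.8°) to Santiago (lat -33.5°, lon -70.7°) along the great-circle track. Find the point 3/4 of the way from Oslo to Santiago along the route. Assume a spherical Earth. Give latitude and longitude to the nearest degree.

≈ lat -9°, lon -55°

The haversine formula gives a central angle δ ≈ 2.000 rad (114.6°) between the endpoints.
Interpolate at f = 3/4 with slerp weights a = sin((1−f)δ)/sin δ ≈ 0.527, b = sin(fδ)/sin δ ≈ 1.097.
p = a·p₁ + b·p₂ ≈ (0.562, -0.814, -0.149); φ = arcsin(p_z) ≈ -8.59°, λ = atan2(p_y, p_x) ≈ -55.37°.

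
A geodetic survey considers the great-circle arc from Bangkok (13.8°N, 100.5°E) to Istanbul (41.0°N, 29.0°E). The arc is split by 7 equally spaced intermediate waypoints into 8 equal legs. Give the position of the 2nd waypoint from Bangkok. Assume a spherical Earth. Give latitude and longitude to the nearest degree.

Convert each endpoint to a unit vector on the sphere (x = cos φ cos λ, y = cos φ sin λ, z = sin φ).
The central angle between the endpoints is δ = arccos(p₁·p₂) ≈ 1.171 rad (67.1°).
Interpolate at f = 2/8 with slerp weights a = sin((1−f)δ)/sin δ ≈ 0.836, b = sin(fδ)/sin δ ≈ 0.313.
p = a·p₁ + b·p₂ ≈ (0.059, 0.912, 0.405); φ = arcsin(p_z) ≈ 23.88°, λ = atan2(p_y, p_x) ≈ 86.30°.

≈ 24°N, 86°E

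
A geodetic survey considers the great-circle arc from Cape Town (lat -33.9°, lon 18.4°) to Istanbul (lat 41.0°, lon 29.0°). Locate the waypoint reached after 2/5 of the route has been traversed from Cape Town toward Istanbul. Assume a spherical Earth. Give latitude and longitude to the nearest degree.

≈ lat -4°, lon 23°

Write both endpoints as unit vectors p₁, p₂ with components (cos φ cos λ, cos φ sin λ, sin φ).
The central angle between the endpoints is δ = arccos(p₁·p₂) ≈ 1.318 rad (75.5°).
Interpolate at f = 2/5 with slerp weights a = sin((1−f)δ)/sin δ ≈ 0.734, b = sin(fδ)/sin δ ≈ 0.520.
p = a·p₁ + b·p₂ ≈ (0.921, 0.383, -0.069); φ = arcsin(p_z) ≈ -3.93°, λ = atan2(p_y, p_x) ≈ 22.55°.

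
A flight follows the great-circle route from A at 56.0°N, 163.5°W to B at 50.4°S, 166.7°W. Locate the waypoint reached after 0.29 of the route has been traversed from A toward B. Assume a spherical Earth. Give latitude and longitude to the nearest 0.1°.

From cos δ = sin φ₁ sin φ₂ + cos φ₁ cos φ₂ cos Δλ, the central angle is δ ≈ 1.858 rad (106.4°).
Interpolate at f = 0.29 with slerp weights a = sin((1−f)δ)/sin δ ≈ 1.010, b = sin(fδ)/sin δ ≈ 0.535.
p = a·p₁ + b·p₂ ≈ (-0.873, -0.239, 0.425); φ = arcsin(p_z) ≈ 25.15°, λ = atan2(p_y, p_x) ≈ -164.70°.

≈ 25.1°N, 164.7°W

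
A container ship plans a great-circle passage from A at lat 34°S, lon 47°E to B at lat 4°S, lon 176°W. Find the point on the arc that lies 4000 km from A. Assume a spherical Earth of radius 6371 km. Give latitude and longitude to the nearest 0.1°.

From cos δ = sin φ₁ sin φ₂ + cos φ₁ cos φ₂ cos Δλ, the central angle is δ ≈ 2.172 rad (124.5°). The total great-circle distance is δ·R ≈ 2.172 × 6371 ≈ 13839 km, so the target fraction is f = 4000/13839 ≈ 0.289.
Interpolate at f ≈ 0.289 with slerp weights a = sin((1−f)δ)/sin δ ≈ 1.212, b = sin(fδ)/sin δ ≈ 0.712.
p = a·p₁ + b·p₂ ≈ (-0.023, 0.686, -0.728); φ = arcsin(p_z) ≈ -46.69°, λ = atan2(p_y, p_x) ≈ 91.96°.

≈ lat 46.7°S, lon 92.0°E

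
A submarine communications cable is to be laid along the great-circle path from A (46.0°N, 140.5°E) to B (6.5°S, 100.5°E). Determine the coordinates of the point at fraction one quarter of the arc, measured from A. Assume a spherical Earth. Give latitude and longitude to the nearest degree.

≈ (34°N, 127°E)

Convert each endpoint to a unit vector on the sphere (x = cos φ cos λ, y = cos φ sin λ, z = sin φ).
The central angle between the endpoints is δ = arccos(p₁·p₂) ≈ 1.107 rad (63.4°).
Interpolate at f = 1/4 with slerp weights a = sin((1−f)δ)/sin δ ≈ 0.825, b = sin(fδ)/sin δ ≈ 0.306.
p = a·p₁ + b·p₂ ≈ (-0.498, 0.663, 0.559); φ = arcsin(p_z) ≈ 33.99°, λ = atan2(p_y, p_x) ≈ 126.89°.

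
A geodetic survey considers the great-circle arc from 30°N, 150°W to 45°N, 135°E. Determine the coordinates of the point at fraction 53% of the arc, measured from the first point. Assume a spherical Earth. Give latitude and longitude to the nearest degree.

From cos δ = sin φ₁ sin φ₂ + cos φ₁ cos φ₂ cos Δλ, the central angle is δ ≈ 1.033 rad (59.2°).
Interpolate at f = 0.53 with slerp weights a = sin((1−f)δ)/sin δ ≈ 0.543, b = sin(fδ)/sin δ ≈ 0.606.
p = a·p₁ + b·p₂ ≈ (-0.711, 0.068, 0.700); φ = arcsin(p_z) ≈ 44.45°, λ = atan2(p_y, p_x) ≈ 174.55°.

≈ 44°N, 175°E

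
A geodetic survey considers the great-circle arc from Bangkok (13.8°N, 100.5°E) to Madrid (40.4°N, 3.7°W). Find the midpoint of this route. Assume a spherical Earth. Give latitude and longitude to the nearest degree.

≈ 39°N, 57°E

Convert each endpoint to a unit vector on the sphere (x = cos φ cos λ, y = cos φ sin λ, z = sin φ).
The central angle between the endpoints is δ = arccos(p₁·p₂) ≈ 1.598 rad (91.5°).
Interpolate at f = 1/2 with slerp weights a = sin((1−f)δ)/sin δ ≈ 0.717, b = sin(fδ)/sin δ ≈ 0.717.
p = a·p₁ + b·p₂ ≈ (0.418, 0.649, 0.636); φ = arcsin(p_z) ≈ 39.46°, λ = atan2(p_y, p_x) ≈ 57.23°.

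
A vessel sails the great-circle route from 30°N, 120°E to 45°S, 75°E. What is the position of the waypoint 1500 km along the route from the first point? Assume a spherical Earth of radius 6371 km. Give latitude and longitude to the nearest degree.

≈ 18°N, 113°E

The haversine formula gives a central angle δ ≈ 1.491 rad (85.4°) between the endpoints. The total great-circle distance is δ·R ≈ 1.491 × 6371 ≈ 9501 km, so the target fraction is f = 1500/9501 ≈ 0.158.
Interpolate at f ≈ 0.158 with slerp weights a = sin((1−f)δ)/sin δ ≈ 0.954, b = sin(fδ)/sin δ ≈ 0.234.
p = a·p₁ + b·p₂ ≈ (-0.370, 0.875, 0.311); φ = arcsin(p_z) ≈ 18.15°, λ = atan2(p_y, p_x) ≈ 112.93°.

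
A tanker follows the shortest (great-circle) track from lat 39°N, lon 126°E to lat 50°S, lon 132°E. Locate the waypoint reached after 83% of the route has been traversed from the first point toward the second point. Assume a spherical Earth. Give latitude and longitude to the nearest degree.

≈ lat 35°S, lon 131°E

From cos δ = sin φ₁ sin φ₂ + cos φ₁ cos φ₂ cos Δλ, the central angle is δ ≈ 1.556 rad (89.2°).
Interpolate at f = 0.83 with slerp weights a = sin((1−f)δ)/sin δ ≈ 0.261, b = sin(fδ)/sin δ ≈ 0.961.
p = a·p₁ + b·p₂ ≈ (-0.533, 0.624, -0.572); φ = arcsin(p_z) ≈ -34.88°, λ = atan2(p_y, p_x) ≈ 130.52°.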